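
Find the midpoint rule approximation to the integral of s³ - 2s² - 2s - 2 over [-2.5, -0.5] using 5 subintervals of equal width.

-17.91

Δs = (-0.5 − (-2.5))/5 = 0.4.
Midpoints: -2.3, -1.9, -1.5, -1.1, -0.7.
f(-2.3) = -20.147, f(-1.9) = -12.279, f(-1.5) = -6.875, f(-1.1) = -3.551, f(-0.7) = -1.923.
Sum = Δs · [f(-2.3) + f(-1.9) + f(-1.5) + f(-1.1) + f(-0.7)].
Sum = -17.91.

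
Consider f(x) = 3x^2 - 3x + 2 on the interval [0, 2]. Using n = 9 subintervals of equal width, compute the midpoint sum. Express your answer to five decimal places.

5.97531

Δx = (2 − 0)/9 = 2/9.
Midpoints: 1/9, 1/3, 5/9, 7/9, 1, 11/9, 13/9, 5/3, 17/9.
f(1/9) = 46/27, f(1/3) = 4/3, f(5/9) = 34/27, f(7/9) = 40/27, f(1) = 2, f(11/9) = 76/27, f(13/9) = 106/27, f(5/3) = 16/3, f(17/9) = 190/27.
Sum = Δx · [f(1/9) + f(1/3) + f(5/9) + ...].
Sum ≈ 5.97531.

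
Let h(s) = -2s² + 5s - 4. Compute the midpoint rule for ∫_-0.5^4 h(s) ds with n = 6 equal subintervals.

-20.953125

Δs = (4 − (-0.5))/6 = 0.75.
Midpoints: -0.125, 0.625, 1.375, 2.125, 2.875, 3.625.
h(-0.125) = -4.65625, h(0.625) = -1.65625, h(1.375) = -0.90625, h(2.125) = -2.40625, h(2.875) = -6.15625, h(3.625) = -12.15625.
Sum = Δs · [h(-0.125) + h(0.625) + h(1.375) + ...].
Sum = -20.953125.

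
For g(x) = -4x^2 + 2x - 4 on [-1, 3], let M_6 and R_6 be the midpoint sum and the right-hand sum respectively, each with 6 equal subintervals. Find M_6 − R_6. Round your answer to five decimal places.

9.77778

M_6 ≈ -44.7407407.
R_6 ≈ -54.5185185.
M_6 − R_6 ≈ 9.77778.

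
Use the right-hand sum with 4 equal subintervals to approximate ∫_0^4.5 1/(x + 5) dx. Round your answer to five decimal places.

0.59160

Δx = (4.5 − 0)/4 = 1.125.
Right endpoints: 1.125, 2.25, 3.375, 4.5.
f(1.125) = 8/49, f(2.25) = 4/29, f(3.375) = 8/67, f(4.5) = 2/19.
Sum = Δx · [f(1.125) + f(2.25) + f(3.375) + f(4.5)].
Sum ≈ 0.59160.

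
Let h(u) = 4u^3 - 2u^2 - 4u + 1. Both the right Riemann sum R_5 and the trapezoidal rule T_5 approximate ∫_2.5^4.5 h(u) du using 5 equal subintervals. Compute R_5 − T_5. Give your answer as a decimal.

53.2

R_5 = 350.
T_5 = 296.8.
R_5 − T_5 = 53.2.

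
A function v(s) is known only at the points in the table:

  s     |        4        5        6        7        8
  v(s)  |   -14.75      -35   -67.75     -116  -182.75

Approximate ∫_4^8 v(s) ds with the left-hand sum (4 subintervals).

-233.5

Δs = 1.
Sum = 1·[(-14.75) + (-35) + (-67.75) + (-116)] = -233.5.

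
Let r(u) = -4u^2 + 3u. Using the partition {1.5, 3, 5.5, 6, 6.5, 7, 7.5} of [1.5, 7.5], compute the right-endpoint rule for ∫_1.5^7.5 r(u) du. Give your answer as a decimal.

Subinterval widths: 1.5, 2.5, 0.5, 0.5, 0.5, 0.5.
Right endpoints: 3, 5.5, 6, 6.5, 7, 7.5.
r(3) = -27, r(5.5) = -104.5, r(6) = -126, r(6.5) = -149.5, r(7) = -175, r(7.5) = -202.5.
Sum = Σ Δu_i · r(u_i).
Sum = -628.25.

-628.25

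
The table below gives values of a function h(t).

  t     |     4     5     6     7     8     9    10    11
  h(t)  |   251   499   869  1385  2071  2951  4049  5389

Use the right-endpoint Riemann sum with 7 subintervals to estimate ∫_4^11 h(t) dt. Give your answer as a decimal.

17213

Δt = 1.
Sum = 1·[499 + 869 + 1385 + 2071 + 2951 + 4049 + 5389] = 17213.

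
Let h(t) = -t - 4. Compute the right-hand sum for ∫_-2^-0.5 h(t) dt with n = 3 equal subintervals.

-4.5

Δt = (-0.5 − (-2))/3 = 0.5.
Right endpoints: -1.5, -1, -0.5.
h(-1.5) = -2.5, h(-1) = -3, h(-0.5) = -3.5.
Sum = Δt · [h(-1.5) + h(-1) + h(-0.5)].
Sum = -4.5.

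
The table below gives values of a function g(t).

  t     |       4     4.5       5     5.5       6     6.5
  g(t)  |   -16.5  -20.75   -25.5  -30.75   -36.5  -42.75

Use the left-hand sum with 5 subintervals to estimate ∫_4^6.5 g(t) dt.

Δt = 0.5.
Sum = 0.5·[(-16.5) + (-20.75) + (-25.5) + (-30.75) + (-36.5)] = -65.

-65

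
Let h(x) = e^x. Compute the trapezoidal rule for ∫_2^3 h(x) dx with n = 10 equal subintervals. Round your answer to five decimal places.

12.70706

Δx = (3 − 2)/10 = 0.1.
h(2) ≈ 7.38906, h(2.1) ≈ 8.16617, h(2.2) ≈ 9.02501, h(2.3) ≈ 9.97418, h(2.4) ≈ 11.02318, h(2.5) ≈ 12.18249, h(2.6) ≈ 13.46374, h(2.7) ≈ 14.87973, h(2.8) ≈ 16.44465, h(2.9) ≈ 18.17415, h(3) ≈ 20.08554.
T_10 = (Δx/2)·[h(x_0) + 2h(x_1) + ... + 2h(x_{9}) + h(x_10)].
Sum ≈ 12.70706.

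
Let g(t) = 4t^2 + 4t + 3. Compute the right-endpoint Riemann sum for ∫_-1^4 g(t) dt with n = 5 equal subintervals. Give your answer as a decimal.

Δt = (4 − (-1))/5 = 1.
Right endpoints: 0, 1, 2, 3, 4.
g(0) = 3, g(1) = 11, g(2) = 27, g(3) = 51, g(4) = 83.
Sum = Δt · [g(0) + g(1) + g(2) + g(3) + g(4)].
Sum = 175.

175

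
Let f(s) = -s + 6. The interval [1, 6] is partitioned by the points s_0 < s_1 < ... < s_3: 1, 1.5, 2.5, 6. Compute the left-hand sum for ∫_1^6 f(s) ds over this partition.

19.25

Subinterval widths: 0.5, 1, 3.5.
Left endpoints: 1, 1.5, 2.5.
f(1) = 5, f(1.5) = 4.5, f(2.5) = 3.5.
Sum = Σ Δs_i · f(s_i).
Sum = 19.25.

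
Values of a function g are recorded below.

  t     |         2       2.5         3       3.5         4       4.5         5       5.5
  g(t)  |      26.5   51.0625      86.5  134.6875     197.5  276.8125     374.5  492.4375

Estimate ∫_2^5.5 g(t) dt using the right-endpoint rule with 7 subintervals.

Δt = 0.5.
Sum = 0.5·[51.0625 + 86.5 + 134.6875 + 197.5 + 276.8125 + 374.5 + 492.4375] = 806.75.

806.75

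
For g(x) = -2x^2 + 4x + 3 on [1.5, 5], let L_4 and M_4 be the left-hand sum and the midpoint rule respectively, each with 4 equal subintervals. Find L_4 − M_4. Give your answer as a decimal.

12.44140625

L_4 = -12.1953125.
M_4 = -24.63671875.
L_4 − M_4 = 12.44140625.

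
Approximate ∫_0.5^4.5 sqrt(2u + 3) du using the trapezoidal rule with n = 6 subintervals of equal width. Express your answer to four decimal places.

Δu = (4.5 − 0.5)/6 = 2/3.
f(0.5) ≈ 2.0000, f(7/6) ≈ 2.3094, f(11/6) ≈ 2.5820, f(2.5) ≈ 2.8284, f(19/6) ≈ 3.0551, f(23/6) ≈ 3.2660, f(4.5) ≈ 3.4641.
T_6 = (Δu/2)·[f(u_0) + 2f(u_1) + ... + 2f(u_{5}) + f(u_6)].
Sum ≈ 11.1819.

11.1819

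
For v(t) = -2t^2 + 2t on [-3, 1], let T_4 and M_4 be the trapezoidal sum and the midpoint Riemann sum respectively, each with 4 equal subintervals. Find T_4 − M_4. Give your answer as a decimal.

-2

T_4 = -28.
M_4 = -26.
T_4 − M_4 = -2.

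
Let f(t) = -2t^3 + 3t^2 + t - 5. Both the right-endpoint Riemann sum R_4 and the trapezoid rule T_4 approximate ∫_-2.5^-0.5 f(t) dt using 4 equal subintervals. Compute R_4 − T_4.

-11.75

R_4 = 11.25.
T_4 = 23.
R_4 − T_4 = -11.75.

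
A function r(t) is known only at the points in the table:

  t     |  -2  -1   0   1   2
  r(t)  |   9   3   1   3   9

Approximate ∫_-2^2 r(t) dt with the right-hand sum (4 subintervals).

Δt = 1.
Sum = 1·[3 + 1 + 3 + 9] = 16.

16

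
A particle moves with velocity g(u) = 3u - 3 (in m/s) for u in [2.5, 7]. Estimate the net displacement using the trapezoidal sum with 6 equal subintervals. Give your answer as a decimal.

Δu = (7 − 2.5)/6 = 0.75.
g(2.5) = 4.5, g(3.25) = 6.75, g(4) = 9, g(4.75) = 11.25, g(5.5) = 13.5, g(6.25) = 15.75, g(7) = 18.
T_6 = (Δu/2)·[g(u_0) + 2g(u_1) + ... + 2g(u_{5}) + g(u_6)].
Sum = 50.625.

50.625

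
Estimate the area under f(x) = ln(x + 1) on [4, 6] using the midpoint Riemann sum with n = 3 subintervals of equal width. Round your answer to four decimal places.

Δx = (6 − 4)/3 = 2/3.
Midpoints: 13/3, 5, 17/3.
f(13/3) ≈ 1.6740, f(5) ≈ 1.7918, f(17/3) ≈ 1.8971.
Sum = Δx · [f(13/3) + f(5) + f(17/3)].
Sum ≈ 3.5752.

3.5752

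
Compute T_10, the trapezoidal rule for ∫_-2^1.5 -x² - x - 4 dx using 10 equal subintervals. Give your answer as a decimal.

-16.988125

Δx = (1.5 − (-2))/10 = 0.35.
f(-2) = -6, f(-1.65) = -5.0725, f(-1.3) = -4.39, f(-0.95) = -3.9525, f(-0.6) = -3.76, f(-0.25) = -3.8125, f(0.1) = -4.11, f(0.45) = -4.6525, f(0.8) = -5.44, f(1.15) = -6.4725, f(1.5) = -7.75.
T_10 = (Δx/2)·[f(x_0) + 2f(x_1) + ... + 2f(x_{9}) + f(x_10)].
Sum = -16.988125.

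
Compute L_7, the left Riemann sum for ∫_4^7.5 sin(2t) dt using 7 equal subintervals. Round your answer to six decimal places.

Δt = (7.5 − 4)/7 = 0.5.
Left endpoints: 4, 4.5, 5, 5.5, 6, 6.5, 7.
f(4) ≈ 0.989358, f(4.5) ≈ 0.412118, f(5) ≈ -0.544021, f(5.5) ≈ -0.999990, f(6) ≈ -0.536573, f(6.5) ≈ 0.420167, f(7) ≈ 0.990607.
Sum = Δt · [f(4) + f(4.5) + f(5) + ...].
Sum ≈ 0.365833.

0.365833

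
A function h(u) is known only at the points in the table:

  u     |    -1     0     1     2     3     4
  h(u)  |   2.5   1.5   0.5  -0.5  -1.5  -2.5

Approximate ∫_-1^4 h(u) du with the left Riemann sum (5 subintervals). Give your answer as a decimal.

2.5

Δu = 1.
Sum = 1·[2.5 + 1.5 + 0.5 + (-0.5) + (-1.5)] = 2.5.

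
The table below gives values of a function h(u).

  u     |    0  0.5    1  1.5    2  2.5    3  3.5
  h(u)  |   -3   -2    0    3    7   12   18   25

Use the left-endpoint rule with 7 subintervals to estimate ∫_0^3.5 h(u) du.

17.5

Δu = 0.5.
Sum = 0.5·[(-3) + (-2) + 0 + 3 + 7 + 12 + 18] = 17.5.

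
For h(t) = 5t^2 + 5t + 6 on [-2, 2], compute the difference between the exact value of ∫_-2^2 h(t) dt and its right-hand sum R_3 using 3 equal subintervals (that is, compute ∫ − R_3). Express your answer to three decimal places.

Exact integral: ∫_-2^2 h(t) dt ≈ 50.66667.
R_3 ≈ 69.92593.
Error ≈ 50.66667 − 69.92593 ≈ -19.259.

-19.259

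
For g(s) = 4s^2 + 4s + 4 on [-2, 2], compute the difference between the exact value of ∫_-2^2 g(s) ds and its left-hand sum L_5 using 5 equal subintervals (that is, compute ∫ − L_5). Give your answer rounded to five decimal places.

Exact integral: ∫_-2^2 g(s) ds ≈ 37.3333333.
L_5 = 32.64.
Error ≈ 37.3333333 − 32.64 ≈ 4.69333.

4.69333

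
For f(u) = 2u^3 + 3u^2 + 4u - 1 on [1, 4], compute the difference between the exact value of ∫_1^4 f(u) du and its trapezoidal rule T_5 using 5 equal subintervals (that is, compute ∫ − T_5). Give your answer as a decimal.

Exact integral: ∫_1^4 f(u) du = 217.5.
T_5 = 220.74.
Error = 217.5 − 220.74 = -3.24.

-3.24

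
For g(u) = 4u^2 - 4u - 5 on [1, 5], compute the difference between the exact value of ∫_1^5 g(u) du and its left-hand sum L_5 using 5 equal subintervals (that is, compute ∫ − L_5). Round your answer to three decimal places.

30.293

Exact integral: ∫_1^5 g(u) du ≈ 97.33333.
L_5 = 67.04.
Error ≈ 97.33333 − 67.04 ≈ 30.293.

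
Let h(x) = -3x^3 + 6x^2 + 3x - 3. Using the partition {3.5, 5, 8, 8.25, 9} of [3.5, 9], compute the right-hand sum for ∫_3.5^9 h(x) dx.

-5283.85546875

Subinterval widths: 1.5, 3, 0.25, 0.75.
Right endpoints: 5, 8, 8.25, 9.
h(5) = -213, h(8) = -1131, h(8.25) = -1254.421875, h(9) = -1677.
Sum = Σ Δx_i · h(x_i).
Sum = -5283.85546875.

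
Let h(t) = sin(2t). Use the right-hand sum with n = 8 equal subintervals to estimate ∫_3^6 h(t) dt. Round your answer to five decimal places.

Δt = (6 − 3)/8 = 0.375.
Right endpoints: 3.375, 3.75, 4.125, 4.5, 4.875, 5.25, 5.625, 6.
h(3.375) ≈ 0.45004, h(3.75) ≈ 0.93800, h(4.125) ≈ 0.92260, h(4.5) ≈ 0.41212, h(4.875) ≈ -0.31952, h(5.25) ≈ -0.87970, h(5.625) ≈ -0.96781, h(6) ≈ -0.53657.
Sum = Δt · [h(3.375) + h(3.75) + h(4.125) + ...].
Sum ≈ 0.00719.

0.00719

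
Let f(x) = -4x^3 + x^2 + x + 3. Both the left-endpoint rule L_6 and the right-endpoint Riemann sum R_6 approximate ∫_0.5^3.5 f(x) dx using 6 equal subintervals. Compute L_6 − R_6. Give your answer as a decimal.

78

L_6 = -84.625.
R_6 = -162.625.
L_6 − R_6 = 78.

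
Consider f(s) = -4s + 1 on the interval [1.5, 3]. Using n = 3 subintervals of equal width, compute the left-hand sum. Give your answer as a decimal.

-10.5

Δs = (3 − 1.5)/3 = 0.5.
Left endpoints: 1.5, 2, 2.5.
f(1.5) = -5, f(2) = -7, f(2.5) = -9.
Sum = Δs · [f(1.5) + f(2) + f(2.5)].
Sum = -10.5.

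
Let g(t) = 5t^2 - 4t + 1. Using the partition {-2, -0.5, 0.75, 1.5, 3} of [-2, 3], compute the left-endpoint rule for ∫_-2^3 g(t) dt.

58.796875

Subinterval widths: 1.5, 1.25, 0.75, 1.5.
Left endpoints: -2, -0.5, 0.75, 1.5.
g(-2) = 29, g(-0.5) = 4.25, g(0.75) = 0.8125, g(1.5) = 6.25.
Sum = Σ Δt_i · g(t_i).
Sum = 58.796875.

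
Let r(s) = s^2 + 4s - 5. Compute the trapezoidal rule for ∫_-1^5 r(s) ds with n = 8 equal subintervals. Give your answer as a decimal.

60.5625

Δs = (5 − (-1))/8 = 0.75.
r(-1) = -8, r(-0.25) = -5.9375, r(0.5) = -2.75, r(1.25) = 1.5625, r(2) = 7, r(2.75) = 13.5625, r(3.5) = 21.25, r(4.25) = 30.0625, r(5) = 40.
T_8 = (Δs/2)·[r(s_0) + 2r(s_1) + ... + 2r(s_{7}) + r(s_8)].
Sum = 60.5625.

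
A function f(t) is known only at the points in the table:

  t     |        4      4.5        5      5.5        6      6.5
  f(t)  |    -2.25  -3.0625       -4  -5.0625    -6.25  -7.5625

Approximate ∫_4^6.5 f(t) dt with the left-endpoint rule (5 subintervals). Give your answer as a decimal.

Δt = 0.5.
Sum = 0.5·[(-2.25) + (-3.0625) + (-4) + (-5.0625) + (-6.25)] = -10.3125.

-10.3125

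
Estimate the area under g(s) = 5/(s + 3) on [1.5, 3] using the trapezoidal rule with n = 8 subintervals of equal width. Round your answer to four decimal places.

Δs = (3 − 1.5)/8 = 0.1875.
g(1.5) = 10/9, g(1.6875) = 16/15, g(1.875) = 40/39, g(2.0625) = 80/81, g(2.25) = 20/21, g(2.4375) = 80/87, g(2.625) = 8/9, g(2.8125) = 80/93, g(3) = 5/6.
T_8 = (Δs/2)·[g(s_0) + 2g(s_1) + ... + 2g(s_{7}) + g(s_8)].
Sum ≈ 1.4387.

1.4387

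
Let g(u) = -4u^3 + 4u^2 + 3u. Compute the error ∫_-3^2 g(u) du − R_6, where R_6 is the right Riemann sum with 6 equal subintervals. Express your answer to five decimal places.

Exact integral: ∫_-3^2 g(u) du ≈ 104.1666667.
R_6 ≈ 49.5370370.
Error ≈ 104.1666667 − 49.5370370 ≈ 54.62963.

54.62963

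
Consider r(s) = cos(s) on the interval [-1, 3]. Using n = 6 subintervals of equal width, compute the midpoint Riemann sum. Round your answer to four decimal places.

Δs = (3 − (-1))/6 = 2/3.
Midpoints: -2/3, 0, 2/3, 4/3, 2, 8/3.
r(-2/3) ≈ 0.7859, r(0) ≈ 1.0000, r(2/3) ≈ 0.7859, r(4/3) ≈ 0.2352, r(2) ≈ -0.4161, r(8/3) ≈ -0.8893.
Sum = Δs · [r(-2/3) + r(0) + r(2/3) + ...].
Sum ≈ 1.0010.

1.0010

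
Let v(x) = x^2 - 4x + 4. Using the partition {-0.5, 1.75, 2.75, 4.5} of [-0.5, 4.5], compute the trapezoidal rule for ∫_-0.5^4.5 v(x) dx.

13.375

Subinterval widths: 2.25, 1, 1.75.
v(-0.5) = 6.25, v(1.75) = 0.0625, v(2.75) = 0.5625, v(4.5) = 6.25.
On each subinterval the trapezoid contributes (Δx_i/2)·[v(x_{i-1}) + v(x_i)].
Sum = 13.375.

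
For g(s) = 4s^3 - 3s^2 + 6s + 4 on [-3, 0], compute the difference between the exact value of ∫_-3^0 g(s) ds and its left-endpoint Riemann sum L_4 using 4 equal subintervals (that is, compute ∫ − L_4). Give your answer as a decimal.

Exact integral: ∫_-3^0 g(s) ds = -123.
L_4 = -186.28125.
Error = -123 − (-186.28125) = 63.28125.

63.28125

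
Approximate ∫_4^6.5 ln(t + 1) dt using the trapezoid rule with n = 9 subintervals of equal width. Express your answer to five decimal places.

4.56415

Δt = (6.5 − 4)/9 = 5/18.
f(4) ≈ 1.60944, f(77/18) ≈ 1.66351, f(41/9) ≈ 1.71480, f(29/6) ≈ 1.76359, f(46/9) ≈ 1.81011, f(97/18) ≈ 1.85456, f(17/3) ≈ 1.89712, f(107/18) ≈ 1.93794, f(56/9) ≈ 1.97716, f(6.5) ≈ 2.01490.
T_9 = (Δt/2)·[f(t_0) + 2f(t_1) + ... + 2f(t_{8}) + f(t_9)].
Sum ≈ 4.56415.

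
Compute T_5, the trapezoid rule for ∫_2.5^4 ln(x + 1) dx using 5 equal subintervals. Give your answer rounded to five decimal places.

Δx = (4 − 2.5)/5 = 0.3.
f(2.5) ≈ 1.25276, f(2.8) ≈ 1.33500, f(3.1) ≈ 1.41099, f(3.4) ≈ 1.48160, f(3.7) ≈ 1.54756, f(4) ≈ 1.60944.
T_5 = (Δx/2)·[f(x_0) + 2f(x_1) + ... + 2f(x_{4}) + f(x_5)].
Sum ≈ 2.16188.

2.16188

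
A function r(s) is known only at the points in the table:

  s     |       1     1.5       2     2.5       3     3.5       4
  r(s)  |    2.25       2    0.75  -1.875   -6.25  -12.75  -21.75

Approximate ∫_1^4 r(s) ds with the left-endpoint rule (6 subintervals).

-7.9375

Δs = 0.5.
Sum = 0.5·[2.25 + 2 + 0.75 + (-1.875) + (-6.25) + (-12.75)] = -7.9375.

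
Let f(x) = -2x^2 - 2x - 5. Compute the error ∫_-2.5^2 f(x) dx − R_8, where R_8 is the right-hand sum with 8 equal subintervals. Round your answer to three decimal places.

1.740

Exact integral: ∫_-2.5^2 f(x) dx = -36.
R_8 ≈ -37.74023.
Error ≈ -36 − (-37.74023) ≈ 1.740.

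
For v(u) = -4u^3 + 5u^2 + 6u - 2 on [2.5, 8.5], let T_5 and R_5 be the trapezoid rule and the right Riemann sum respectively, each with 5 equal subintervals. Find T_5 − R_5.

1216.8

T_5 = -4085.34.
R_5 = -5302.14.
T_5 − R_5 = 1216.8.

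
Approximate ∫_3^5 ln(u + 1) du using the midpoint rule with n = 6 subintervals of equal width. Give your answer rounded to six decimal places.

Δu = (5 − 3)/6 = 1/3.
Midpoints: 19/6, 3.5, 23/6, 25/6, 4.5, 29/6.
f(19/6) ≈ 1.427116, f(3.5) ≈ 1.504077, f(23/6) ≈ 1.575536, f(25/6) ≈ 1.642228, f(4.5) ≈ 1.704748, f(29/6) ≈ 1.763589.
Sum = Δu · [f(19/6) + f(3.5) + f(23/6) + ...].
Sum ≈ 3.205765.

3.205765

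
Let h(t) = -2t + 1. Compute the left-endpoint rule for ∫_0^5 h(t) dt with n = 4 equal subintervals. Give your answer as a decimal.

Δt = (5 − 0)/4 = 1.25.
Left endpoints: 0, 1.25, 2.5, 3.75.
h(0) = 1, h(1.25) = -1.5, h(2.5) = -4, h(3.75) = -6.5.
Sum = Δt · [h(0) + h(1.25) + h(2.5) + h(3.75)].
Sum = -13.75.

-13.75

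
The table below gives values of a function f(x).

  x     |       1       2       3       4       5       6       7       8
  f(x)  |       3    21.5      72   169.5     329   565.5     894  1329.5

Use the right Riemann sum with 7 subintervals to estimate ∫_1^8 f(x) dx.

Δx = 1.
Sum = 1·[21.5 + 72 + 169.5 + 329 + 565.5 + 894 + 1329.5] = 3381.

3381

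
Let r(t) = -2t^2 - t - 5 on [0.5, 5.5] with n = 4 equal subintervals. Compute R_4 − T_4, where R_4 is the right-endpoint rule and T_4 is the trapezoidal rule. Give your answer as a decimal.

-40.625

R_4 = -194.0625.
T_4 = -153.4375.
R_4 − T_4 = -40.625.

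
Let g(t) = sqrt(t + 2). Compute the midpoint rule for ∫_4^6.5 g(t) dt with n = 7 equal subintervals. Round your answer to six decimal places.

Δt = (6.5 − 4)/7 = 5/14.
Midpoints: 117/28, 127/28, 137/28, 5.25, 157/28, 167/28, 177/28.
g(117/28) ≈ 2.485673, g(127/28) ≈ 2.556504, g(137/28) ≈ 2.625425, g(5.25) ≈ 2.692582, g(157/28) ≈ 2.758105, g(167/28) ≈ 2.822107, g(177/28) ≈ 2.884689.
Sum = Δt · [g(117/28) + g(127/28) + g(137/28) + ...].
Sum ≈ 6.723245.

6.723245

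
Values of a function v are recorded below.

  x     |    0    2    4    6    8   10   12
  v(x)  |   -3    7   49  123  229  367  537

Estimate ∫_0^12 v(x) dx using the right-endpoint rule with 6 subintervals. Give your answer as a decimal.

2624

Δx = 2.
Sum = 2·[7 + 49 + 123 + 229 + 367 + 537] = 2624.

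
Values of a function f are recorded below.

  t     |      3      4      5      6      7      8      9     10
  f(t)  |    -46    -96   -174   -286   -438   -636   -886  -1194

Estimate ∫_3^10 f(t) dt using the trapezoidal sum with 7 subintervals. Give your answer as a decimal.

Δt = 1.
T_7 = (1/2)·[(-46) + 2·(-96) + 2·(-174) + 2·(-286) + 2·(-438) + 2·(-636) + 2·(-886) + (-1194)] = -3136.

-3136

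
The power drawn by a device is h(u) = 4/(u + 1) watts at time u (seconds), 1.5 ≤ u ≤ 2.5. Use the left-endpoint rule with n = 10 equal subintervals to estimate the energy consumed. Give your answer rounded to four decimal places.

1.3690

Δu = (2.5 − 1.5)/10 = 0.1.
Left endpoints: 1.5, 1.6, 1.7, 1.8, 1.9, 2, 2.1, 2.2, 2.3, 2.4.
h(1.5) = 1.6, h(1.6) = 20/13, h(1.7) = 40/27, h(1.8) = 10/7, h(1.9) = 40/29, h(2) = 4/3, h(2.1) = 40/31, h(2.2) = 1.25, h(2.3) = 40/33, h(2.4) = 20/17.
Sum = Δu · [h(1.5) + h(1.6) + h(1.7) + ...].
Sum ≈ 1.3690.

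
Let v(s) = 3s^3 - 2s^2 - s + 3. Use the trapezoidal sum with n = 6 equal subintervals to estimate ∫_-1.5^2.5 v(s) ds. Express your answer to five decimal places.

Δs = (2.5 − (-1.5))/6 = 2/3.
v(-1.5) = -10.125, v(-5/6) = 17/24, v(-1/6) = 223/72, v(0.5) = 2.375, v(7/6) = 3.875, v(11/6) = 931/72, v(2.5) = 34.875.
T_6 = (Δs/2)·[v(s_0) + 2v(s_1) + ... + 2v(s_{5}) + v(s_6)].
Sum ≈ 23.57407.

23.57407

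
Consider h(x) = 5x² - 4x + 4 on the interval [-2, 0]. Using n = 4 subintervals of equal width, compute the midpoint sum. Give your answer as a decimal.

29.125

Δx = (0 − (-2))/4 = 0.5.
Midpoints: -1.75, -1.25, -0.75, -0.25.
h(-1.75) = 26.3125, h(-1.25) = 16.8125, h(-0.75) = 9.8125, h(-0.25) = 5.3125.
Sum = Δx · [h(-1.75) + h(-1.25) + h(-0.75) + h(-0.25)].
Sum = 29.125.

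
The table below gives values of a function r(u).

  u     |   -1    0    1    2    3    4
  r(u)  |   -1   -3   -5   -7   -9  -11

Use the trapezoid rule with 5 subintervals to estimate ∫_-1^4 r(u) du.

-30

Δu = 1.
T_5 = (1/2)·[(-1) + 2·(-3) + 2·(-5) + 2·(-7) + 2·(-9) + (-11)] = -30.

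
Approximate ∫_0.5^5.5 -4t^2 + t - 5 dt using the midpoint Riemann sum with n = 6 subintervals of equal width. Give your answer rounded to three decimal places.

Δt = (5.5 − 0.5)/6 = 5/6.
Midpoints: 11/12, 1.75, 31/12, 41/12, 4.25, 61/12.
f(11/12) = -67/9, f(1.75) = -15.5, f(31/12) = -262/9, f(41/12) = -869/18, f(4.25) = -73, f(61/12) = -1859/18.
Sum = Δt · [f(11/12) + f(1.75) + f(31/12) + ...].
Sum ≈ -230.509.

-230.509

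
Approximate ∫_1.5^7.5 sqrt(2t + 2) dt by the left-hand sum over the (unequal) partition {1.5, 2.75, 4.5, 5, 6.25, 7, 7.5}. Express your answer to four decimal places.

18.4320

Subinterval widths: 1.25, 1.75, 0.5, 1.25, 0.75, 0.5.
Left endpoints: 1.5, 2.75, 4.5, 5, 6.25, 7.
f(1.5) ≈ 2.2361, f(2.75) ≈ 2.7386, f(4.5) ≈ 3.3166, f(5) ≈ 3.4641, f(6.25) ≈ 3.8079, f(7) ≈ 4.0000.
Sum = Σ Δt_i · f(t_i).
Sum ≈ 18.4320.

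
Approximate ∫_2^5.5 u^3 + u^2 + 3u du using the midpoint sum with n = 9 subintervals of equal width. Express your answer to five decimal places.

316.39194

Δu = (5.5 − 2)/9 = 7/18.
Midpoints: 79/36, 31/12, 107/36, 121/36, 3.75, 149/36, 163/36, 59/12, 191/36.
f(79/36) = 1024867/46656, f(31/12) = 54715/1728, f(107/36) = 2053223/46656, f(121/36) = 2769085/46656, f(3.75) = 78.046875, f(149/36) = 4686497/46656, f(163/36) = 5920975/46656, f(59/12) = 272639/1728, f(191/36) = 9023795/46656.
Sum = Δu · [f(79/36) + f(31/12) + f(107/36) + ...].
Sum ≈ 316.39194.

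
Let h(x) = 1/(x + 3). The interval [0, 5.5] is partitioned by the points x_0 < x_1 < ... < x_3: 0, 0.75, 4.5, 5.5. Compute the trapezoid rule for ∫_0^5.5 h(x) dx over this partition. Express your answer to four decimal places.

Subinterval widths: 0.75, 3.75, 1.
h(0) = 1/3, h(0.75) = 4/15, h(4.5) = 2/15, h(5.5) = 2/17.
On each subinterval the trapezoid contributes (Δx_i/2)·[h(x_{i-1}) + h(x_i)].
Sum ≈ 1.1005.

1.1005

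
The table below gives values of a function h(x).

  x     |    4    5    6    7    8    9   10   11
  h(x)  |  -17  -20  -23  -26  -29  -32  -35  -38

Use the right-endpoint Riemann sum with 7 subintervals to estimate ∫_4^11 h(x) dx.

-203

Δx = 1.
Sum = 1·[(-20) + (-23) + (-26) + (-29) + (-32) + (-35) + (-38)] = -203.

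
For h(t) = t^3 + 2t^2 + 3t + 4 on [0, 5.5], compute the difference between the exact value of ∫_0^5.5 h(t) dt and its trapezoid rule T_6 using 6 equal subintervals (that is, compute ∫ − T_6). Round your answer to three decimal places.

Exact integral: ∫_0^5.5 h(t) dt ≈ 407.05729.
T_6 ≈ 414.95240.
Error ≈ 407.05729 − 414.95240 ≈ -7.895.

-7.895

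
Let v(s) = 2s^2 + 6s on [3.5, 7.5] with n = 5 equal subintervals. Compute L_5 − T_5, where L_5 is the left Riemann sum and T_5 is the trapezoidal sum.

L_5 = 340.72.
T_5 = 385.52.
L_5 − T_5 = -44.8.

-44.8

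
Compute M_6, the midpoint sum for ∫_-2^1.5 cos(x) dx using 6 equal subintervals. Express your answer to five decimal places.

Δx = (1.5 − (-2))/6 = 7/12.
Midpoints: -41/24, -1.125, -13/24, 1/24, 0.625, 29/24.
f(-41/24) ≈ -0.13710, f(-1.125) ≈ 0.43118, f(-13/24) ≈ 0.85685, f(1/24) ≈ 0.99913, f(0.625) ≈ 0.81096, f(29/24) ≈ 0.35458.
Sum = Δx · [f(-41/24) + f(-1.125) + f(-13/24) + ...].
Sum ≈ 1.93410.

1.93410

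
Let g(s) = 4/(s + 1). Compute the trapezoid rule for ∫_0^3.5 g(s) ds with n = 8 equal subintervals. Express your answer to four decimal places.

Δs = (3.5 − 0)/8 = 0.4375.
g(0) = 4, g(0.4375) = 64/23, g(0.875) = 32/15, g(1.3125) = 64/37, g(1.75) = 16/11, g(2.1875) = 64/51, g(2.625) = 32/29, g(3.0625) = 64/65, g(3.5) = 8/9.
T_8 = (Δs/2)·[g(s_0) + 2g(s_1) + ... + 2g(s_{7}) + g(s_8)].
Sum ≈ 6.0758.

6.0758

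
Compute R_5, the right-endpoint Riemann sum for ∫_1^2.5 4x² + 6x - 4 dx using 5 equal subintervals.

33.84

Δx = (2.5 − 1)/5 = 0.3.
Right endpoints: 1.3, 1.6, 1.9, 2.2, 2.5.
f(1.3) = 10.56, f(1.6) = 15.84, f(1.9) = 21.84, f(2.2) = 28.56, f(2.5) = 36.
Sum = Δx · [f(1.3) + f(1.6) + f(1.9) + f(2.2) + f(2.5)].
Sum = 33.84.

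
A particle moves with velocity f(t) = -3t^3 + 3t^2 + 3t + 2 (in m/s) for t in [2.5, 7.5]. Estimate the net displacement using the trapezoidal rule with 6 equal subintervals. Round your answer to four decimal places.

-1876.8056

Δt = (7.5 − 2.5)/6 = 5/6.
f(2.5) = -18.625, f(10/3) = -592/9, f(25/6) = -10831/72, f(5) = -283, f(35/6) = -34121/72, f(20/3) = -6602/9, f(7.5) = -1072.375.
T_6 = (Δt/2)·[f(t_0) + 2f(t_1) + ... + 2f(t_{5}) + f(t_6)].
Sum ≈ -1876.8056.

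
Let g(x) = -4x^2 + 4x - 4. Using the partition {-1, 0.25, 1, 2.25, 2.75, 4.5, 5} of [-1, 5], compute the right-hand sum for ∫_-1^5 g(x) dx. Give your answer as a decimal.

Subinterval widths: 1.25, 0.75, 1.25, 0.5, 1.75, 0.5.
Right endpoints: 0.25, 1, 2.25, 2.75, 4.5, 5.
g(0.25) = -3.25, g(1) = -4, g(2.25) = -15.25, g(2.75) = -23.25, g(4.5) = -67, g(5) = -84.
Sum = Σ Δx_i · g(x_i).
Sum = -197.

-197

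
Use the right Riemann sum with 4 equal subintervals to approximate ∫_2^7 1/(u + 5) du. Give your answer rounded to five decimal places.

Δu = (7 − 2)/4 = 1.25.
Right endpoints: 3.25, 4.5, 5.75, 7.
f(3.25) = 4/33, f(4.5) = 2/19, f(5.75) = 4/43, f(7) = 1/12.
Sum = Δu · [f(3.25) + f(4.5) + f(5.75) + f(7)].
Sum ≈ 0.50354.

0.50354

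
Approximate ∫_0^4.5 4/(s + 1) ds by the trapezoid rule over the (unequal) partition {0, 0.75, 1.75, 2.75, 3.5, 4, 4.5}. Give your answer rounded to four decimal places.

Subinterval widths: 0.75, 1, 1, 0.75, 0.5, 0.5.
f(0) = 4, f(0.75) = 16/7, f(1.75) = 16/11, f(2.75) = 16/15, f(3.5) = 8/9, f(4) = 0.8, f(4.5) = 8/11.
On each subinterval the trapezoid contributes (Δs_i/2)·[f(s_{i-1}) + f(s_i)].
Sum ≈ 7.0253.

7.0253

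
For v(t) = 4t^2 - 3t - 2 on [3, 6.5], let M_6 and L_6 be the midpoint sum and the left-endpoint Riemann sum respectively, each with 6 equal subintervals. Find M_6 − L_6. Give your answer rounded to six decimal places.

M_6 ≈ 272.89467593.
L_6 ≈ 238.35648148.
M_6 − L_6 ≈ 34.538194.

34.538194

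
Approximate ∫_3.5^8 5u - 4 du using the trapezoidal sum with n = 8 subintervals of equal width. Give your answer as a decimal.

Δu = (8 − 3.5)/8 = 0.5625.
f(3.5) = 13.5, f(4.0625) = 16.3125, f(4.625) = 19.125, f(5.1875) = 21.9375, f(5.75) = 24.75, f(6.3125) = 27.5625, f(6.875) = 30.375, f(7.4375) = 33.1875, f(8) = 36.
T_8 = (Δu/2)·[f(u_0) + 2f(u_1) + ... + 2f(u_{7}) + f(u_8)].
Sum = 111.375.

111.375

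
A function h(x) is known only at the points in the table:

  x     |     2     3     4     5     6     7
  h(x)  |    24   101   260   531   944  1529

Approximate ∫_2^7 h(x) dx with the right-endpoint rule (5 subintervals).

3365

Δx = 1.
Sum = 1·[101 + 260 + 531 + 944 + 1529] = 3365.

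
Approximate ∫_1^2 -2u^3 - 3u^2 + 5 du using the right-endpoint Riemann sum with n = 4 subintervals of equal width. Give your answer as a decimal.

Δu = (2 − 1)/4 = 0.25.
Right endpoints: 1.25, 1.5, 1.75, 2.
f(1.25) = -3.59375, f(1.5) = -8.5, f(1.75) = -14.90625, f(2) = -23.
Sum = Δu · [f(1.25) + f(1.5) + f(1.75) + f(2)].
Sum = -12.5.

-12.5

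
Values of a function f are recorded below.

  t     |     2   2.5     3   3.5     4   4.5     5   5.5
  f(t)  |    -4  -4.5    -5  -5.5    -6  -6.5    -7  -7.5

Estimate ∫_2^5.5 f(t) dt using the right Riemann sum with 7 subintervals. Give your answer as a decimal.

Δt = 0.5.
Sum = 0.5·[(-4.5) + (-5) + (-5.5) + (-6) + (-6.5) + (-7) + (-7.5)] = -21.

-21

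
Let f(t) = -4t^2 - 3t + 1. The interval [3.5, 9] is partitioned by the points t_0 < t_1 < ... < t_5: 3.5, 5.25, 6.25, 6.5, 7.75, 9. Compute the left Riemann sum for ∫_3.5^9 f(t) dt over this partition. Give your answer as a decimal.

Subinterval widths: 1.75, 1, 0.25, 1.25, 1.25.
Left endpoints: 3.5, 5.25, 6.25, 6.5, 7.75.
f(3.5) = -58.5, f(5.25) = -125, f(6.25) = -174, f(6.5) = -187.5, f(7.75) = -262.5.
Sum = Σ Δt_i · f(t_i).
Sum = -833.375.

-833.375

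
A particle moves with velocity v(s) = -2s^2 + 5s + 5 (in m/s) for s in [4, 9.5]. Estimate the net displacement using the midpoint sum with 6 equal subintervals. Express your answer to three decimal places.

-315.021

Δs = (9.5 − 4)/6 = 11/12.
Midpoints: 107/24, 5.375, 151/24, 173/24, 8.125, 217/24.
v(107/24) = -3589/288, v(5.375) = -25.90625, v(151/24) = -12301/288, v(173/24) = -18109/288, v(8.125) = -86.40625, v(217/24) = -32629/288.
Sum = Δs · [v(107/24) + v(5.375) + v(151/24) + ...].
Sum ≈ -315.021.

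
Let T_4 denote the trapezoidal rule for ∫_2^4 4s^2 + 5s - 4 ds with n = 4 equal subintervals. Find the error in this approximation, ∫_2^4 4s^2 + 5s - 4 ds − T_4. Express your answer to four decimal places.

-0.3333

Exact integral: ∫_2^4 f(s) ds ≈ 96.666667.
T_4 = 97.
Error ≈ 96.666667 − 97 ≈ -0.3333.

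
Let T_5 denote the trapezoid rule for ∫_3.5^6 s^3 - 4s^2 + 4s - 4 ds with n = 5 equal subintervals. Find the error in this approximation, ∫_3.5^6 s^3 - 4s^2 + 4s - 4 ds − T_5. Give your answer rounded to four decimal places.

-1.0677

Exact integral: ∫_3.5^6 f(s) ds ≈ 93.151042.
T_5 = 94.21875.
Error ≈ 93.151042 − 94.21875 ≈ -1.0677.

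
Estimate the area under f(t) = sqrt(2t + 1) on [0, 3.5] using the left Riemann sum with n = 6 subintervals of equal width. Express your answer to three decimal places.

Δt = (3.5 − 0)/6 = 7/12.
Left endpoints: 0, 7/12, 7/6, 1.75, 7/3, 35/12.
f(0) ≈ 1.000, f(7/12) ≈ 1.472, f(7/6) ≈ 1.826, f(1.75) ≈ 2.121, f(7/3) ≈ 2.380, f(35/12) ≈ 2.614.
Sum = Δt · [f(0) + f(7/12) + f(7/6) + ...].
Sum ≈ 6.658.

6.658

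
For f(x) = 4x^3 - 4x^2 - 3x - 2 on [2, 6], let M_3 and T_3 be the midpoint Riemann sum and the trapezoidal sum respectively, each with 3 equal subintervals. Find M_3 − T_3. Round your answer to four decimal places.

-78.2222

M_3 ≈ 920.592593.
T_3 ≈ 998.814815.
M_3 − T_3 ≈ -78.2222.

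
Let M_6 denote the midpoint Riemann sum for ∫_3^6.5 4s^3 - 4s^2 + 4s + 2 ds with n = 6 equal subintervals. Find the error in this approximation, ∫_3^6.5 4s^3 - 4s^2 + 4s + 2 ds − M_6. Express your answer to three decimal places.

5.260

Exact integral: ∫_3^6.5 f(s) ds ≈ 1447.39583.
M_6 ≈ 1442.13571.
Error ≈ 1447.39583 − 1442.13571 ≈ 5.260.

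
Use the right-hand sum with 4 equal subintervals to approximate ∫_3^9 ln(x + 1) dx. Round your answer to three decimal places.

Δx = (9 − 3)/4 = 1.5.
Right endpoints: 4.5, 6, 7.5, 9.
f(4.5) ≈ 1.705, f(6) ≈ 1.946, f(7.5) ≈ 2.140, f(9) ≈ 2.303.
Sum = Δx · [f(4.5) + f(6) + f(7.5) + f(9)].
Sum ≈ 12.140.

12.140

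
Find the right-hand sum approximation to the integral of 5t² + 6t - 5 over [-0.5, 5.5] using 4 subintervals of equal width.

488.25

Δt = (5.5 − (-0.5))/4 = 1.5.
Right endpoints: 1, 2.5, 4, 5.5.
f(1) = 6, f(2.5) = 41.25, f(4) = 99, f(5.5) = 179.25.
Sum = Δt · [f(1) + f(2.5) + f(4) + f(5.5)].
Sum = 488.25.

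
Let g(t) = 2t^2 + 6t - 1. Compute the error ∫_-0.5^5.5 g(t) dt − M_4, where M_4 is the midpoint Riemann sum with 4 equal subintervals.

2.25

Exact integral: ∫_-0.5^5.5 g(t) dt = 195.
M_4 = 192.75.
Error = 195 − 192.75 = 2.25.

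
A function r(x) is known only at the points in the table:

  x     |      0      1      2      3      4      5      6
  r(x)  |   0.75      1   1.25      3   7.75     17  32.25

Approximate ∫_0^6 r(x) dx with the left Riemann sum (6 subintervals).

30.75

Δx = 1.
Sum = 1·[0.75 + 1 + 1.25 + 3 + 7.75 + 17] = 30.75.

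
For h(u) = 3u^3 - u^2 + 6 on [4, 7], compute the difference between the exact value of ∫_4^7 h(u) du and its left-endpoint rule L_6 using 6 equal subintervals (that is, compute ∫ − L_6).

Exact integral: ∫_4^7 h(u) du = 1533.75.
L_6 = 1338.8125.
Error = 1533.75 − 1338.8125 = 194.9375.

194.9375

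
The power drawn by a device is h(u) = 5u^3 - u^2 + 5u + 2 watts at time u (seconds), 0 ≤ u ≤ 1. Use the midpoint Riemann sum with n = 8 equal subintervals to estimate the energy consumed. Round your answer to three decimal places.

Δu = (1 − 0)/8 = 0.125.
Midpoints: 0.0625, 0.1875, 0.3125, 0.4375, 0.5625, 0.6875, 0.8125, 0.9375.
h(0.0625) = 9461/4096, h(0.1875) = 12023/4096, h(0.3125) = 14817/4096, h(0.4375) = 18083/4096, h(0.5625) = 22061/4096, h(0.6875) = 26991/4096, h(0.8125) = 33113/4096, h(0.9375) = 40667/4096.
Sum = Δu · [h(0.0625) + h(0.1875) + h(0.3125) + ...].
Sum ≈ 5.408.

5.408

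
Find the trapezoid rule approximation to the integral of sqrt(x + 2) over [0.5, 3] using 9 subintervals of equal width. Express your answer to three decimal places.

Δx = (3 − 0.5)/9 = 5/18.
f(0.5) ≈ 1.581, f(7/9) ≈ 1.667, f(19/18) ≈ 1.748, f(4/3) ≈ 1.826, f(29/18) ≈ 1.900, f(17/9) ≈ 1.972, f(13/6) ≈ 2.041, f(22/9) ≈ 2.108, f(49/18) ≈ 2.173, f(3) ≈ 2.236.
T_9 = (Δx/2)·[f(x_0) + 2f(x_1) + ... + 2f(x_{8}) + f(x_9)].
Sum ≈ 4.818.

4.818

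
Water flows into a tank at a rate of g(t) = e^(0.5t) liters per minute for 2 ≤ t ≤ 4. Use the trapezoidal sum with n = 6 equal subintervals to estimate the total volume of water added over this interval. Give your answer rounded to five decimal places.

9.36316

Δt = (4 − 2)/6 = 1/3.
g(2) ≈ 2.71828, g(7/3) ≈ 3.21127, g(8/3) ≈ 3.79367, g(3) ≈ 4.48169, g(10/3) ≈ 5.29449, g(11/3) ≈ 6.25470, g(4) ≈ 7.38906.
T_6 = (Δt/2)·[g(t_0) + 2g(t_1) + ... + 2g(t_{5}) + g(t_6)].
Sum ≈ 9.36316.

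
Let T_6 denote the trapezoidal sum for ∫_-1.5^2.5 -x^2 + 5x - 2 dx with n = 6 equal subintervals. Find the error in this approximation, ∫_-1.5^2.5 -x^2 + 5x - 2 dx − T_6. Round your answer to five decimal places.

Exact integral: ∫_-1.5^2.5 f(x) dx ≈ -4.3333333.
T_6 ≈ -4.6296296.
Error ≈ -4.3333333 − (-4.6296296) ≈ 0.29630.

0.29630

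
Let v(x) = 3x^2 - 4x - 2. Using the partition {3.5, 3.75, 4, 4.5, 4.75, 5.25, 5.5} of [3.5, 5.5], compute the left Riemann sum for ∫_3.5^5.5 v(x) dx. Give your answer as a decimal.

Subinterval widths: 0.25, 0.25, 0.5, 0.25, 0.5, 0.25.
Left endpoints: 3.5, 3.75, 4, 4.5, 4.75, 5.25.
v(3.5) = 20.75, v(3.75) = 25.1875, v(4) = 30, v(4.5) = 40.75, v(4.75) = 46.6875, v(5.25) = 59.6875.
Sum = Σ Δx_i · v(x_i).
Sum = 74.9375.

74.9375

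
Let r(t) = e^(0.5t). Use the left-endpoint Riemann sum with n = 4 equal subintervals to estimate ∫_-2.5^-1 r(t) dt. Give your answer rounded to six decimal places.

Δt = (-1 − (-2.5))/4 = 0.375.
Left endpoints: -2.5, -2.125, -1.75, -1.375.
r(-2.5) ≈ 0.286505, r(-2.125) ≈ 0.345591, r(-1.75) ≈ 0.416862, r(-1.375) ≈ 0.502832.
Sum = Δt · [r(-2.5) + r(-2.125) + r(-1.75) + r(-1.375)].
Sum ≈ 0.581921.

0.581921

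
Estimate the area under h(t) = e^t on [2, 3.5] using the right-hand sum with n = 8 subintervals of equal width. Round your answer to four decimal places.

Δt = (3.5 − 2)/8 = 0.1875.
Right endpoints: 2.1875, 2.375, 2.5625, 2.75, 2.9375, 3.125, 3.3125, 3.5.
h(2.1875) ≈ 8.9129, h(2.375) ≈ 10.7510, h(2.5625) ≈ 12.9682, h(2.75) ≈ 15.6426, h(2.9375) ≈ 18.8686, h(3.125) ≈ 22.7599, h(3.3125) ≈ 27.4537, h(3.5) ≈ 33.1155.
Sum = Δt · [h(2.1875) + h(2.375) + h(2.5625) + ...].
Sum ≈ 28.2136.

28.2136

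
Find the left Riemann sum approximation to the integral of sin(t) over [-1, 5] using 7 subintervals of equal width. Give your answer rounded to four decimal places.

Δt = (5 − (-1))/7 = 6/7.
Left endpoints: -1, -1/7, 5/7, 11/7, 17/7, 23/7, 29/7.
f(-1) ≈ -0.8415, f(-1/7) ≈ -0.1424, f(5/7) ≈ 0.6551, f(11/7) ≈ 1.0000, f(17/7) ≈ 0.6541, f(23/7) ≈ -0.1436, f(29/7) ≈ -0.8422.
Sum = Δt · [f(-1) + f(-1/7) + f(5/7) + ...].
Sum ≈ 0.2911.

0.2911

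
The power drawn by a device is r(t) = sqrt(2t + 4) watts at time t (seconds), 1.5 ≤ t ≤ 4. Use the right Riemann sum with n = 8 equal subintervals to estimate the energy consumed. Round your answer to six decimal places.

7.810128

Δt = (4 − 1.5)/8 = 0.3125.
Right endpoints: 1.8125, 2.125, 2.4375, 2.75, 3.0625, 3.375, 3.6875, 4.
r(1.8125) ≈ 2.761340, r(2.125) ≈ 2.872281, r(2.4375) ≈ 2.979094, r(2.75) ≈ 3.082207, r(3.0625) ≈ 3.181981, r(3.375) ≈ 3.278719, r(3.6875) ≈ 3.372684, r(4) ≈ 3.464102.
Sum = Δt · [r(1.8125) + r(2.125) + r(2.4375) + ...].
Sum ≈ 7.810128.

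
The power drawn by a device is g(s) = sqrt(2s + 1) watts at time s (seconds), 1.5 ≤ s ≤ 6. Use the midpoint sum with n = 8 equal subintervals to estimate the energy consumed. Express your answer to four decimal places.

Δs = (6 − 1.5)/8 = 0.5625.
Midpoints: 1.78125, 2.34375, 2.90625, 3.46875, 4.03125, 4.59375, 5.15625, 5.71875.
g(1.78125) ≈ 2.1360, g(2.34375) ≈ 2.3848, g(2.90625) ≈ 2.6101, g(3.46875) ≈ 2.8174, g(4.03125) ≈ 3.0104, g(4.59375) ≈ 3.1918, g(5.15625) ≈ 3.3634, g(5.71875) ≈ 3.5267.
Sum = Δs · [g(1.78125) + g(2.34375) + g(2.90625) + ...].
Sum ≈ 12.9603.

12.9603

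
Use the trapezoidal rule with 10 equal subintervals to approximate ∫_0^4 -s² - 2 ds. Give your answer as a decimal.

-29.44

Δs = (4 − 0)/10 = 0.4.
f(0) = -2, f(0.4) = -2.16, f(0.8) = -2.64, f(1.2) = -3.44, f(1.6) = -4.56, f(2) = -6, f(2.4) = -7.76, f(2.8) = -9.84, f(3.2) = -12.24, f(3.6) = -14.96, f(4) = -18.
T_10 = (Δs/2)·[f(s_0) + 2f(s_1) + ... + 2f(s_{9}) + f(s_10)].
Sum = -29.44.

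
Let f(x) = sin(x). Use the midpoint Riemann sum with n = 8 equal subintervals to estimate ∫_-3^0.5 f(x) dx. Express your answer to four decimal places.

Δx = (0.5 − (-3))/8 = 0.4375.
Midpoints: -2.78125, -2.34375, -1.90625, -1.46875, -1.03125, -0.59375, -0.15625, 0.28125.
f(-2.78125) ≈ -0.3526, f(-2.34375) ≈ -0.7159, f(-1.90625) ≈ -0.9443, f(-1.46875) ≈ -0.9948, f(-1.03125) ≈ -0.8579, f(-0.59375) ≈ -0.5595, f(-0.15625) ≈ -0.1556, f(0.28125) ≈ 0.2776.
Sum = Δx · [f(-2.78125) + f(-2.34375) + f(-1.90625) + ...].
Sum ≈ -1.8826.

-1.8826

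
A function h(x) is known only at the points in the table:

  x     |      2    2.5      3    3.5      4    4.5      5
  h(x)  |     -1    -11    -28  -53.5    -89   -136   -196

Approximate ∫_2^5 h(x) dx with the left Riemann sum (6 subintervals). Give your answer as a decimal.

-159.25

Δx = 0.5.
Sum = 0.5·[(-1) + (-11) + (-28) + (-53.5) + (-89) + (-136)] = -159.25.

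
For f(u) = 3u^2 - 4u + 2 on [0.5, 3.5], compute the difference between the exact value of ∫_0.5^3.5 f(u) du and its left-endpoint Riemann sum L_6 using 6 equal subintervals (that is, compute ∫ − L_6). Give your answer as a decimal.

Exact integral: ∫_0.5^3.5 f(u) du = 24.75.
L_6 = 19.125.
Error = 24.75 − 19.125 = 5.625.

5.625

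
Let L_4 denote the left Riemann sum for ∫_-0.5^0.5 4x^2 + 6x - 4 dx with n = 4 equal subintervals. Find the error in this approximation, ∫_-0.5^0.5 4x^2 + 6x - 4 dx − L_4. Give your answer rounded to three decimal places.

0.708

Exact integral: ∫_-0.5^0.5 f(x) dx ≈ -3.66667.
L_4 = -4.375.
Error ≈ -3.66667 − (-4.375) ≈ 0.708.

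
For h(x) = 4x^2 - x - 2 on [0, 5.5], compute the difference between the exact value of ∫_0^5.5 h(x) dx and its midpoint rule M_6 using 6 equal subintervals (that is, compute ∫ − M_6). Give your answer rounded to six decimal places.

Exact integral: ∫_0^5.5 h(x) dx ≈ 195.70833333.
M_6 ≈ 194.16782407.
Error ≈ 195.70833333 − 194.16782407 ≈ 1.540509.

1.540509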